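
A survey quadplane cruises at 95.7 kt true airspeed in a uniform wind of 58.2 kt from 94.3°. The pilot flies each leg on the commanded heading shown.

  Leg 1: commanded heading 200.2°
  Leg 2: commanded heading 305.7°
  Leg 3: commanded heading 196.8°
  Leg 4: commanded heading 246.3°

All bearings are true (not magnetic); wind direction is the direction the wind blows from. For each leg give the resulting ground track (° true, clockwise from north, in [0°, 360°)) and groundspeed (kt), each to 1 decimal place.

Leg 1: track=226.8°, groundspeed=124.9 kt
Leg 2: track=293.9°, groundspeed=148.5 kt
Leg 3: track=224.5°, groundspeed=122.3 kt
Leg 4: track=256.8°, groundspeed=149.6 kt

Leg 1: heading 200.2°; drift +26.6° → track 226.8°, groundspeed 124.9 kt
Leg 2: heading 305.7°; drift -11.8° → track 293.9°, groundspeed 148.5 kt
Leg 3: heading 196.8°; drift +27.7° → track 224.5°, groundspeed 122.3 kt
Leg 4: heading 246.3°; drift +10.5° → track 256.8°, groundspeed 149.6 kt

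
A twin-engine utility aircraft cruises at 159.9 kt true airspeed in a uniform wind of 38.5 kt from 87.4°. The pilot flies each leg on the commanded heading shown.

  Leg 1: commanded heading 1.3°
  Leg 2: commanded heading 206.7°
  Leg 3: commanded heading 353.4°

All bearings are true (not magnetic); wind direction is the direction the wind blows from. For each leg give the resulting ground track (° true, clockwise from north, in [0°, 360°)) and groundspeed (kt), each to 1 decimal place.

Leg 1: track=347.6°, groundspeed=161.9 kt
Leg 2: track=217.3°, groundspeed=181.9 kt
Leg 3: track=340.1°, groundspeed=167.1 kt

Leg 1: heading 1.3°; drift -13.7° → track 347.6°, groundspeed 161.9 kt
Leg 2: heading 206.7°; drift +10.6° → track 217.3°, groundspeed 181.9 kt
Leg 3: heading 353.4°; drift -13.3° → track 340.1°, groundspeed 167.1 kt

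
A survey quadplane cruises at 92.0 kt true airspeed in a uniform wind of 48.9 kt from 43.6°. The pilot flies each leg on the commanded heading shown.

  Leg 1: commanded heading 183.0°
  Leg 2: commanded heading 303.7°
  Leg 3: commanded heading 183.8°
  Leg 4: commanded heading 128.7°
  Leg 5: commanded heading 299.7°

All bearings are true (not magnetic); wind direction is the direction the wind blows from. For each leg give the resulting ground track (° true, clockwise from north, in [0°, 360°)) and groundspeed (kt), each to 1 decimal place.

Leg 1: heading 183.0°; drift +13.8° → track 196.8°, groundspeed 133.0 kt
Leg 2: heading 303.7°; drift -25.6° → track 278.1°, groundspeed 111.4 kt
Leg 3: heading 183.8°; drift +13.6° → track 197.4°, groundspeed 133.3 kt
Leg 4: heading 128.7°; drift +29.0° → track 157.7°, groundspeed 100.4 kt
Leg 5: heading 299.7°; drift -24.6° → track 275.1°, groundspeed 114.1 kt

Leg 1: track=196.8°, groundspeed=133.0 kt
Leg 2: track=278.1°, groundspeed=111.4 kt
Leg 3: track=197.4°, groundspeed=133.3 kt
Leg 4: track=157.7°, groundspeed=100.4 kt
Leg 5: track=275.1°, groundspeed=114.1 kt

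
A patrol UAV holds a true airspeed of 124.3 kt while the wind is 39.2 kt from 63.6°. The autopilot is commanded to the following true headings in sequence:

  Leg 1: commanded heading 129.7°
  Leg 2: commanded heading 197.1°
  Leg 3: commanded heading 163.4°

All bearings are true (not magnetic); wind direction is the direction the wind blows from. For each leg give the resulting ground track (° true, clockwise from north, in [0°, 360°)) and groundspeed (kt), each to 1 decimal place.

Leg 1: track=148.0°, groundspeed=114.2 kt
Leg 2: track=207.7°, groundspeed=153.9 kt
Leg 3: track=179.8°, groundspeed=136.5 kt

Leg 1: heading 129.7°; drift +18.3° → track 148.0°, groundspeed 114.2 kt
Leg 2: heading 197.1°; drift +10.6° → track 207.7°, groundspeed 153.9 kt
Leg 3: heading 163.4°; drift +16.4° → track 179.8°, groundspeed 136.5 kt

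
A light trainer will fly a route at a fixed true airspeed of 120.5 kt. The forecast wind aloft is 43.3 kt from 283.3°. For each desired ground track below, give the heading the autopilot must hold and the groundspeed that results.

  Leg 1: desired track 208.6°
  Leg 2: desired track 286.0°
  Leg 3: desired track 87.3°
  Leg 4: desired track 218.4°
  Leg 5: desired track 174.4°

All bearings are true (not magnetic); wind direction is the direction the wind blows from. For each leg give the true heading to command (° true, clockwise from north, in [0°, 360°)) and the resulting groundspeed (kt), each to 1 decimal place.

Leg 1: heading=228.9°, groundspeed=101.6 kt
Leg 2: heading=285.0°, groundspeed=77.2 kt
Leg 3: heading=81.6°, groundspeed=161.5 kt
Leg 4: heading=237.4°, groundspeed=95.6 kt
Leg 5: heading=194.3°, groundspeed=127.3 kt

Leg 1: desired track 208.6°; wind correction +20.3° → command heading 228.9°, groundspeed 101.6 kt
Leg 2: desired track 286.0°; wind correction -1.0° → command heading 285.0°, groundspeed 77.2 kt
Leg 3: desired track 87.3°; wind correction -5.7° → command heading 81.6°, groundspeed 161.5 kt
Leg 4: desired track 218.4°; wind correction +19.0° → command heading 237.4°, groundspeed 95.6 kt
Leg 5: desired track 174.4°; wind correction +19.9° → command heading 194.3°, groundspeed 127.3 kt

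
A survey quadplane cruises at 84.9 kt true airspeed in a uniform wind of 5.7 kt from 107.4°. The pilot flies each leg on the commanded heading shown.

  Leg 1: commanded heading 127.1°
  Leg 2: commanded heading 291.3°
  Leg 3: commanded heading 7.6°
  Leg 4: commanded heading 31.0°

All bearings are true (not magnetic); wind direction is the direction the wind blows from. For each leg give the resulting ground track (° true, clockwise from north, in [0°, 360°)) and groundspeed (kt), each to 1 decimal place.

Leg 1: heading 127.1°; drift +1.4° → track 128.5°, groundspeed 79.6 kt
Leg 2: heading 291.3°; drift -0.2° → track 291.1°, groundspeed 90.6 kt
Leg 3: heading 7.6°; drift -3.7° → track 3.9°, groundspeed 86.1 kt
Leg 4: heading 31.0°; drift -3.8° → track 27.2°, groundspeed 83.7 kt

Leg 1: track=128.5°, groundspeed=79.6 kt
Leg 2: track=291.1°, groundspeed=90.6 kt
Leg 3: track=3.9°, groundspeed=86.1 kt
Leg 4: track=27.2°, groundspeed=83.7 kt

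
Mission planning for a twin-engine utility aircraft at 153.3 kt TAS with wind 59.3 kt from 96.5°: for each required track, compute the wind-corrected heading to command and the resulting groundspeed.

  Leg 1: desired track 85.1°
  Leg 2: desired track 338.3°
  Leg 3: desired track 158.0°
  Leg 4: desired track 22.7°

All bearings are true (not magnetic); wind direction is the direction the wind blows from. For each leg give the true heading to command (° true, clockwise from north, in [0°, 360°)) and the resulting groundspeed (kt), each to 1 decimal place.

Leg 1: desired track 85.1°; wind correction +4.4° → command heading 89.5°, groundspeed 94.7 kt
Leg 2: desired track 338.3°; wind correction +19.9° → command heading 358.2°, groundspeed 172.1 kt
Leg 3: desired track 158.0°; wind correction -19.9° → command heading 138.1°, groundspeed 115.9 kt
Leg 4: desired track 22.7°; wind correction +21.8° → command heading 44.5°, groundspeed 125.8 kt

Leg 1: heading=89.5°, groundspeed=94.7 kt
Leg 2: heading=358.2°, groundspeed=172.1 kt
Leg 3: heading=138.1°, groundspeed=115.9 kt
Leg 4: heading=44.5°, groundspeed=125.8 kt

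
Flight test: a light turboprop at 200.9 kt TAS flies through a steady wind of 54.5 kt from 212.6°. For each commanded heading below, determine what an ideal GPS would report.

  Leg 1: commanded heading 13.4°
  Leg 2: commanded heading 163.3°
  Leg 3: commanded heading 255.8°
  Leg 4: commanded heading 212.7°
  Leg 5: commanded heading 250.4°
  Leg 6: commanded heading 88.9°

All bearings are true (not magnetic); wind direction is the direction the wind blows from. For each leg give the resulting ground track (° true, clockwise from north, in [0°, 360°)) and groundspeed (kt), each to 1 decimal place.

Leg 1: track=17.5°, groundspeed=253.0 kt
Leg 2: track=149.3°, groundspeed=170.4 kt
Leg 3: track=268.8°, groundspeed=165.4 kt
Leg 4: track=212.7°, groundspeed=146.4 kt
Leg 5: track=262.3°, groundspeed=161.3 kt
Leg 6: track=77.8°, groundspeed=235.5 kt

Leg 1: heading 13.4°; drift +4.1° → track 17.5°, groundspeed 253.0 kt
Leg 2: heading 163.3°; drift -14.0° → track 149.3°, groundspeed 170.4 kt
Leg 3: heading 255.8°; drift +13.0° → track 268.8°, groundspeed 165.4 kt
Leg 4: heading 212.7°; drift +0.0° → track 212.7°, groundspeed 146.4 kt
Leg 5: heading 250.4°; drift +11.9° → track 262.3°, groundspeed 161.3 kt
Leg 6: heading 88.9°; drift -11.1° → track 77.8°, groundspeed 235.5 kt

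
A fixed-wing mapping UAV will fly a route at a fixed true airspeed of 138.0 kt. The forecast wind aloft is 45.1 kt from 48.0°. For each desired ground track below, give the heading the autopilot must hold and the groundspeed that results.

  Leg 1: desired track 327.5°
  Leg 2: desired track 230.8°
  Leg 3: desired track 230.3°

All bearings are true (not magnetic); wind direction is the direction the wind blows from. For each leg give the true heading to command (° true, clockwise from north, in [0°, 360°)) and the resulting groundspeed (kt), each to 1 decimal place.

Leg 1: desired track 327.5°; wind correction +18.8° → command heading 346.3°, groundspeed 123.2 kt
Leg 2: desired track 230.8°; wind correction +0.9° → command heading 231.7°, groundspeed 183.0 kt
Leg 3: desired track 230.3°; wind correction +0.8° → command heading 231.1°, groundspeed 183.1 kt

Leg 1: heading=346.3°, groundspeed=123.2 kt
Leg 2: heading=231.7°, groundspeed=183.0 kt
Leg 3: heading=231.1°, groundspeed=183.1 kt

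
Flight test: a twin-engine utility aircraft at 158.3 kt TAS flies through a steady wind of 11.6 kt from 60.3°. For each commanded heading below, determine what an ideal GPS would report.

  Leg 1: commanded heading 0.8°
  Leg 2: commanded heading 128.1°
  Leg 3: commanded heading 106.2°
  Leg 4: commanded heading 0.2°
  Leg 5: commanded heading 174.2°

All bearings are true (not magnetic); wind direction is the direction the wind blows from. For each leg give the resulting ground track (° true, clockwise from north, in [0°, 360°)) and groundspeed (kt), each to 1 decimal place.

Leg 1: track=357.0°, groundspeed=152.7 kt
Leg 2: track=132.1°, groundspeed=154.3 kt
Leg 3: track=109.4°, groundspeed=150.5 kt
Leg 4: track=356.4°, groundspeed=152.8 kt
Leg 5: track=177.9°, groundspeed=163.3 kt

Leg 1: heading 0.8°; drift -3.8° → track 357.0°, groundspeed 152.7 kt
Leg 2: heading 128.1°; drift +4.0° → track 132.1°, groundspeed 154.3 kt
Leg 3: heading 106.2°; drift +3.2° → track 109.4°, groundspeed 150.5 kt
Leg 4: heading 0.2°; drift -3.8° → track 356.4°, groundspeed 152.8 kt
Leg 5: heading 174.2°; drift +3.7° → track 177.9°, groundspeed 163.3 kt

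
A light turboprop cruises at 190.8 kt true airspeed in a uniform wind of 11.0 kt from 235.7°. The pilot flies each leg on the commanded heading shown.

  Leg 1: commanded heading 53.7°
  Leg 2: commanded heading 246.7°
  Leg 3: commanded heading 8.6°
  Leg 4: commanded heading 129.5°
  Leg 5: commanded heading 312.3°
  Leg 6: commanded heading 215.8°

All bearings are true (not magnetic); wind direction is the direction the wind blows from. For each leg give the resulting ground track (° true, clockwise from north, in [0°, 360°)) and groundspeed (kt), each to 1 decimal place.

Leg 1: track=53.8°, groundspeed=201.8 kt
Leg 2: track=247.4°, groundspeed=180.0 kt
Leg 3: track=10.9°, groundspeed=198.5 kt
Leg 4: track=126.4°, groundspeed=194.2 kt
Leg 5: track=315.6°, groundspeed=188.6 kt
Leg 6: track=214.6°, groundspeed=180.5 kt

Leg 1: heading 53.7°; drift +0.1° → track 53.8°, groundspeed 201.8 kt
Leg 2: heading 246.7°; drift +0.7° → track 247.4°, groundspeed 180.0 kt
Leg 3: heading 8.6°; drift +2.3° → track 10.9°, groundspeed 198.5 kt
Leg 4: heading 129.5°; drift -3.1° → track 126.4°, groundspeed 194.2 kt
Leg 5: heading 312.3°; drift +3.3° → track 315.6°, groundspeed 188.6 kt
Leg 6: heading 215.8°; drift -1.2° → track 214.6°, groundspeed 180.5 kt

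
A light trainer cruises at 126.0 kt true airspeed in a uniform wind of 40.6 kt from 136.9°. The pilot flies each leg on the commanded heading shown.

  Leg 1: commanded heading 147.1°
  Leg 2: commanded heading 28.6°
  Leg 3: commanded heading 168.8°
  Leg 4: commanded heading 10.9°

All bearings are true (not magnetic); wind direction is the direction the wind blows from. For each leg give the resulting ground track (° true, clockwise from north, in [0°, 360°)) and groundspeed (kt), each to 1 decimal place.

Leg 1: heading 147.1°; drift +4.8° → track 151.9°, groundspeed 86.3 kt
Leg 2: heading 28.6°; drift -15.5° → track 13.1°, groundspeed 144.0 kt
Leg 3: heading 168.8°; drift +13.2° → track 182.0°, groundspeed 94.0 kt
Leg 4: heading 10.9°; drift -12.4° → track 358.5°, groundspeed 153.4 kt

Leg 1: track=151.9°, groundspeed=86.3 kt
Leg 2: track=13.1°, groundspeed=144.0 kt
Leg 3: track=182.0°, groundspeed=94.0 kt
Leg 4: track=358.5°, groundspeed=153.4 kt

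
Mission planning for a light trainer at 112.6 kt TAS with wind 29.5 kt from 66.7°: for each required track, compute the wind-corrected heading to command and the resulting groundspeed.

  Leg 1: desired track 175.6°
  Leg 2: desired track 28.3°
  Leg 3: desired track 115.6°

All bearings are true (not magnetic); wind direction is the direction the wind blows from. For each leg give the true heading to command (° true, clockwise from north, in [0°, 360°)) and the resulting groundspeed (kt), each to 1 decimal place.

Leg 1: desired track 175.6°; wind correction -14.4° → command heading 161.2°, groundspeed 118.6 kt
Leg 2: desired track 28.3°; wind correction +9.4° → command heading 37.7°, groundspeed 88.0 kt
Leg 3: desired track 115.6°; wind correction -11.4° → command heading 104.2°, groundspeed 91.0 kt

Leg 1: heading=161.2°, groundspeed=118.6 kt
Leg 2: heading=37.7°, groundspeed=88.0 kt
Leg 3: heading=104.2°, groundspeed=91.0 kt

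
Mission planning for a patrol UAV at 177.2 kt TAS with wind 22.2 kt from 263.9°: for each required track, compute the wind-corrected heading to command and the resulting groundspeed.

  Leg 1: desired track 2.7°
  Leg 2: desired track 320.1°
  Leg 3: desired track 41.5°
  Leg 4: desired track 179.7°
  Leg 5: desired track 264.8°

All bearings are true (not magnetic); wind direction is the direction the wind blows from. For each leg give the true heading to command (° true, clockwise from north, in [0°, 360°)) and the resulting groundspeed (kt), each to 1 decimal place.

Leg 1: desired track 2.7°; wind correction -7.1° → command heading 355.6°, groundspeed 179.2 kt
Leg 2: desired track 320.1°; wind correction -6.0° → command heading 314.1°, groundspeed 163.9 kt
Leg 3: desired track 41.5°; wind correction -4.8° → command heading 36.7°, groundspeed 193.0 kt
Leg 4: desired track 179.7°; wind correction +7.2° → command heading 186.9°, groundspeed 173.6 kt
Leg 5: desired track 264.8°; wind correction -0.1° → command heading 264.7°, groundspeed 155.0 kt

Leg 1: heading=355.6°, groundspeed=179.2 kt
Leg 2: heading=314.1°, groundspeed=163.9 kt
Leg 3: heading=36.7°, groundspeed=193.0 kt
Leg 4: heading=186.9°, groundspeed=173.6 kt
Leg 5: heading=264.7°, groundspeed=155.0 kt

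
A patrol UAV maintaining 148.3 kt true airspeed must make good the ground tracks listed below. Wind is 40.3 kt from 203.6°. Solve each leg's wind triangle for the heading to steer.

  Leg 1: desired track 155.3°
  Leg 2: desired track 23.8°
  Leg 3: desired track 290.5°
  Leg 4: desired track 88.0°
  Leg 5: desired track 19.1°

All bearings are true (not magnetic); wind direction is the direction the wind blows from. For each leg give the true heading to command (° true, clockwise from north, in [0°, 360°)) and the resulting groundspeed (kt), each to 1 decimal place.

Leg 1: desired track 155.3°; wind correction +11.7° → command heading 167.0°, groundspeed 118.4 kt
Leg 2: desired track 23.8°; wind correction +0.1° → command heading 23.9°, groundspeed 188.6 kt
Leg 3: desired track 290.5°; wind correction -15.7° → command heading 274.8°, groundspeed 140.6 kt
Leg 4: desired track 88.0°; wind correction +14.2° → command heading 102.2°, groundspeed 161.2 kt
Leg 5: desired track 19.1°; wind correction -1.2° → command heading 17.9°, groundspeed 188.4 kt

Leg 1: heading=167.0°, groundspeed=118.4 kt
Leg 2: heading=23.9°, groundspeed=188.6 kt
Leg 3: heading=274.8°, groundspeed=140.6 kt
Leg 4: heading=102.2°, groundspeed=161.2 kt
Leg 5: heading=17.9°, groundspeed=188.4 kt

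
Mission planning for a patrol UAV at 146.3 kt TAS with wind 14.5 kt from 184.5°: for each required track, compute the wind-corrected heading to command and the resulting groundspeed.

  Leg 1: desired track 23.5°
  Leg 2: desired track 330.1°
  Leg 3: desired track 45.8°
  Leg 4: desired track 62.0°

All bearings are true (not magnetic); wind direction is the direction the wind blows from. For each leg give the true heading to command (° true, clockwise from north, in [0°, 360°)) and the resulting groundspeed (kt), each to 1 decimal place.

Leg 1: heading=25.3°, groundspeed=159.9 kt
Leg 2: heading=326.9°, groundspeed=158.0 kt
Leg 3: heading=49.6°, groundspeed=156.9 kt
Leg 4: heading=66.8°, groundspeed=153.6 kt

Leg 1: desired track 23.5°; wind correction +1.8° → command heading 25.3°, groundspeed 159.9 kt
Leg 2: desired track 330.1°; wind correction -3.2° → command heading 326.9°, groundspeed 158.0 kt
Leg 3: desired track 45.8°; wind correction +3.8° → command heading 49.6°, groundspeed 156.9 kt
Leg 4: desired track 62.0°; wind correction +4.8° → command heading 66.8°, groundspeed 153.6 kt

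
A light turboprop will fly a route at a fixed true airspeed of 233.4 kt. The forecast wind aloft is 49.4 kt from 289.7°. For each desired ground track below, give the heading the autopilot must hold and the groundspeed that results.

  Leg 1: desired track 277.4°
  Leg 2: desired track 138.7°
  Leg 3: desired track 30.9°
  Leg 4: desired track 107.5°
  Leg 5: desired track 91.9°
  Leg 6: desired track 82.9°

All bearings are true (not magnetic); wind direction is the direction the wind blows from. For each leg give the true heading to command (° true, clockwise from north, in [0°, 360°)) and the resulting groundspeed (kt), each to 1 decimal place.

Leg 1: heading=280.0°, groundspeed=184.9 kt
Leg 2: heading=144.6°, groundspeed=275.4 kt
Leg 3: heading=18.9°, groundspeed=237.9 kt
Leg 4: heading=107.0°, groundspeed=282.8 kt
Leg 5: heading=88.2°, groundspeed=279.9 kt
Leg 6: heading=77.4°, groundspeed=276.4 kt

Leg 1: desired track 277.4°; wind correction +2.6° → command heading 280.0°, groundspeed 184.9 kt
Leg 2: desired track 138.7°; wind correction +5.9° → command heading 144.6°, groundspeed 275.4 kt
Leg 3: desired track 30.9°; wind correction -12.0° → command heading 18.9°, groundspeed 237.9 kt
Leg 4: desired track 107.5°; wind correction -0.5° → command heading 107.0°, groundspeed 282.8 kt
Leg 5: desired track 91.9°; wind correction -3.7° → command heading 88.2°, groundspeed 279.9 kt
Leg 6: desired track 82.9°; wind correction -5.5° → command heading 77.4°, groundspeed 276.4 kt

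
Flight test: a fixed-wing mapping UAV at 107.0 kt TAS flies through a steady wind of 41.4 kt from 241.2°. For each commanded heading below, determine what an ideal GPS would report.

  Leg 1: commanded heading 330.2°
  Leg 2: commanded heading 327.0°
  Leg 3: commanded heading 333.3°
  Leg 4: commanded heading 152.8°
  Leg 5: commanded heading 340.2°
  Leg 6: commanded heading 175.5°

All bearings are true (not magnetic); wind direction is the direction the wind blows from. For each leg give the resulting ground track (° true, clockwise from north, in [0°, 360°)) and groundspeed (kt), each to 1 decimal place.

Leg 1: track=351.5°, groundspeed=114.1 kt
Leg 2: track=348.7°, groundspeed=111.9 kt
Leg 3: track=354.2°, groundspeed=116.1 kt
Leg 4: track=131.4°, groundspeed=113.6 kt
Leg 5: track=0.0°, groundspeed=120.6 kt
Leg 6: track=152.7°, groundspeed=97.6 kt

Leg 1: heading 330.2°; drift +21.3° → track 351.5°, groundspeed 114.1 kt
Leg 2: heading 327.0°; drift +21.7° → track 348.7°, groundspeed 111.9 kt
Leg 3: heading 333.3°; drift +20.9° → track 354.2°, groundspeed 116.1 kt
Leg 4: heading 152.8°; drift -21.4° → track 131.4°, groundspeed 113.6 kt
Leg 5: heading 340.2°; drift +19.8° → track 0.0°, groundspeed 120.6 kt
Leg 6: heading 175.5°; drift -22.8° → track 152.7°, groundspeed 97.6 kt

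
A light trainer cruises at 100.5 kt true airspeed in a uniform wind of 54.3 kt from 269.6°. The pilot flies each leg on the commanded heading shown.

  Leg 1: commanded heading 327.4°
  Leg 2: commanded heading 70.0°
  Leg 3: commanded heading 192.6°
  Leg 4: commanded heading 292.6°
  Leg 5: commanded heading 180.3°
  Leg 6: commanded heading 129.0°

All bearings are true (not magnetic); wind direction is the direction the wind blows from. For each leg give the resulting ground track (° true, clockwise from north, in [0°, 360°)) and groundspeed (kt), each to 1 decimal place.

Leg 1: heading 327.4°; drift +32.7° → track 0.1°, groundspeed 85.0 kt
Leg 2: heading 70.0°; drift +6.8° → track 76.8°, groundspeed 152.7 kt
Leg 3: heading 192.6°; drift -30.9° → track 161.7°, groundspeed 102.9 kt
Leg 4: heading 292.6°; drift +22.8° → track 315.4°, groundspeed 54.8 kt
Leg 5: heading 180.3°; drift -28.5° → track 151.8°, groundspeed 113.6 kt
Leg 6: heading 129.0°; drift -13.6° → track 115.4°, groundspeed 146.6 kt

Leg 1: track=0.1°, groundspeed=85.0 kt
Leg 2: track=76.8°, groundspeed=152.7 kt
Leg 3: track=161.7°, groundspeed=102.9 kt
Leg 4: track=315.4°, groundspeed=54.8 kt
Leg 5: track=151.8°, groundspeed=113.6 kt
Leg 6: track=115.4°, groundspeed=146.6 kt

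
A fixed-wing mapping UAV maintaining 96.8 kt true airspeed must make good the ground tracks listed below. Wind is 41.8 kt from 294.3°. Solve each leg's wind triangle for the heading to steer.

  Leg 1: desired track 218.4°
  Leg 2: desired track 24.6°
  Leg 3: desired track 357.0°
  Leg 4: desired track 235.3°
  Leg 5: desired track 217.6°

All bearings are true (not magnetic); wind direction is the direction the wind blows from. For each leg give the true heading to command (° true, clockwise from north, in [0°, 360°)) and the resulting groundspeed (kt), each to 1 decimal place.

Leg 1: heading=243.2°, groundspeed=77.7 kt
Leg 2: heading=359.0°, groundspeed=87.5 kt
Leg 3: heading=334.4°, groundspeed=70.2 kt
Leg 4: heading=257.0°, groundspeed=68.4 kt
Leg 5: heading=242.4°, groundspeed=78.2 kt

Leg 1: desired track 218.4°; wind correction +24.8° → command heading 243.2°, groundspeed 77.7 kt
Leg 2: desired track 24.6°; wind correction -25.6° → command heading 359.0°, groundspeed 87.5 kt
Leg 3: desired track 357.0°; wind correction -22.6° → command heading 334.4°, groundspeed 70.2 kt
Leg 4: desired track 235.3°; wind correction +21.7° → command heading 257.0°, groundspeed 68.4 kt
Leg 5: desired track 217.6°; wind correction +24.8° → command heading 242.4°, groundspeed 78.2 kt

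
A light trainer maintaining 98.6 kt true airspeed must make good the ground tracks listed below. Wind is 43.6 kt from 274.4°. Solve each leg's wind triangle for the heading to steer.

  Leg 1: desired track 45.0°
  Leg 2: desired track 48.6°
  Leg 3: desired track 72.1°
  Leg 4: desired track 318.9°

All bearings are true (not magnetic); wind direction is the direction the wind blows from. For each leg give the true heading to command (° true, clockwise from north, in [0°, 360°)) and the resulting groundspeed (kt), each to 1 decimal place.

Leg 1: desired track 45.0°; wind correction -19.6° → command heading 25.4°, groundspeed 121.3 kt
Leg 2: desired track 48.6°; wind correction -18.5° → command heading 30.1°, groundspeed 123.9 kt
Leg 3: desired track 72.1°; wind correction -9.7° → command heading 62.4°, groundspeed 137.5 kt
Leg 4: desired track 318.9°; wind correction -18.1° → command heading 300.8°, groundspeed 62.6 kt

Leg 1: heading=25.4°, groundspeed=121.3 kt
Leg 2: heading=30.1°, groundspeed=123.9 kt
Leg 3: heading=62.4°, groundspeed=137.5 kt
Leg 4: heading=300.8°, groundspeed=62.6 kt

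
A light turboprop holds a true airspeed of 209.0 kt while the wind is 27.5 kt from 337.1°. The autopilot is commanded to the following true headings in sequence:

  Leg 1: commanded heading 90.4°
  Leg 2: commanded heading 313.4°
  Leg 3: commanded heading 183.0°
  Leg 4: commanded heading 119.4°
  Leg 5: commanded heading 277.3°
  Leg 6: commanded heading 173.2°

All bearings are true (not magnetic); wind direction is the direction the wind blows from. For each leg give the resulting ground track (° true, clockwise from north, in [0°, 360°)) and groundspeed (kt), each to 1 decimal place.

Leg 1: track=97.0°, groundspeed=221.3 kt
Leg 2: track=310.0°, groundspeed=184.2 kt
Leg 3: track=180.1°, groundspeed=234.0 kt
Leg 4: track=123.6°, groundspeed=231.4 kt
Leg 5: track=270.4°, groundspeed=196.6 kt
Leg 6: track=171.3°, groundspeed=235.5 kt

Leg 1: heading 90.4°; drift +6.6° → track 97.0°, groundspeed 221.3 kt
Leg 2: heading 313.4°; drift -3.4° → track 310.0°, groundspeed 184.2 kt
Leg 3: heading 183.0°; drift -2.9° → track 180.1°, groundspeed 234.0 kt
Leg 4: heading 119.4°; drift +4.2° → track 123.6°, groundspeed 231.4 kt
Leg 5: heading 277.3°; drift -6.9° → track 270.4°, groundspeed 196.6 kt
Leg 6: heading 173.2°; drift -1.9° → track 171.3°, groundspeed 235.5 kt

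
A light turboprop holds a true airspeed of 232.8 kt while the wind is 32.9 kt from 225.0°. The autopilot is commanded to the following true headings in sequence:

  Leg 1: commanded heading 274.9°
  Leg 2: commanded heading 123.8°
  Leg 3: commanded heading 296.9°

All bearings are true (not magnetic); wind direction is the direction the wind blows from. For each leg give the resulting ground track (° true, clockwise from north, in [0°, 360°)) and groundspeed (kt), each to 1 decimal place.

Leg 1: track=281.7°, groundspeed=213.1 kt
Leg 2: track=116.1°, groundspeed=241.4 kt
Leg 3: track=304.9°, groundspeed=224.8 kt

Leg 1: heading 274.9°; drift +6.8° → track 281.7°, groundspeed 213.1 kt
Leg 2: heading 123.8°; drift -7.7° → track 116.1°, groundspeed 241.4 kt
Leg 3: heading 296.9°; drift +8.0° → track 304.9°, groundspeed 224.8 kt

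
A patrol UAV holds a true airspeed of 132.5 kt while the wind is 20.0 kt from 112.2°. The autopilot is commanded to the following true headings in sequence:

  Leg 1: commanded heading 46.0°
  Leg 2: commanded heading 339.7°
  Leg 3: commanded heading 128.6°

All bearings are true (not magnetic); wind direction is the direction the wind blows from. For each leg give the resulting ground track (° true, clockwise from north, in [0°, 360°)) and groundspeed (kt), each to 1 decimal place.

Leg 1: track=37.6°, groundspeed=125.8 kt
Leg 2: track=333.9°, groundspeed=146.8 kt
Leg 3: track=131.5°, groundspeed=113.5 kt

Leg 1: heading 46.0°; drift -8.4° → track 37.6°, groundspeed 125.8 kt
Leg 2: heading 339.7°; drift -5.8° → track 333.9°, groundspeed 146.8 kt
Leg 3: heading 128.6°; drift +2.9° → track 131.5°, groundspeed 113.5 kt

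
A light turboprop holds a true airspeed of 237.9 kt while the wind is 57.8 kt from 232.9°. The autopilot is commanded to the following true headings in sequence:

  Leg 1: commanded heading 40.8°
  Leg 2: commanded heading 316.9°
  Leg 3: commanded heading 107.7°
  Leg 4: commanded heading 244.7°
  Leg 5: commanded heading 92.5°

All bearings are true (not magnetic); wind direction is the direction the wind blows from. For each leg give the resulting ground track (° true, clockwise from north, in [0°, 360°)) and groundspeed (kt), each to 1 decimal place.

Leg 1: heading 40.8°; drift +2.4° → track 43.2°, groundspeed 294.7 kt
Leg 2: heading 316.9°; drift +13.9° → track 330.8°, groundspeed 238.9 kt
Leg 3: heading 107.7°; drift -9.9° → track 97.8°, groundspeed 275.3 kt
Leg 4: heading 244.7°; drift +3.7° → track 248.4°, groundspeed 181.7 kt
Leg 5: heading 92.5°; drift -7.4° → track 85.1°, groundspeed 284.8 kt

Leg 1: track=43.2°, groundspeed=294.7 kt
Leg 2: track=330.8°, groundspeed=238.9 kt
Leg 3: track=97.8°, groundspeed=275.3 kt
Leg 4: track=248.4°, groundspeed=181.7 kt
Leg 5: track=85.1°, groundspeed=284.8 kt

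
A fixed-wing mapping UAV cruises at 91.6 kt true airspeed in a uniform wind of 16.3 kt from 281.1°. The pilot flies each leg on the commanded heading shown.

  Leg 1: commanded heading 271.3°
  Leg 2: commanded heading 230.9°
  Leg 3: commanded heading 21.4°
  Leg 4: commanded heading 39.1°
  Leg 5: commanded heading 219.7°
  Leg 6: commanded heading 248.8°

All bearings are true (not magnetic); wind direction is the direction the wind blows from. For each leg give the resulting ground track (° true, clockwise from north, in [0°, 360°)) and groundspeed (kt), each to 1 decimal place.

Leg 1: track=269.2°, groundspeed=75.6 kt
Leg 2: track=222.1°, groundspeed=82.1 kt
Leg 3: track=31.0°, groundspeed=95.9 kt
Leg 4: track=47.4°, groundspeed=100.3 kt
Leg 5: track=210.0°, groundspeed=85.0 kt
Leg 6: track=242.4°, groundspeed=78.3 kt

Leg 1: heading 271.3°; drift -2.1° → track 269.2°, groundspeed 75.6 kt
Leg 2: heading 230.9°; drift -8.8° → track 222.1°, groundspeed 82.1 kt
Leg 3: heading 21.4°; drift +9.6° → track 31.0°, groundspeed 95.9 kt
Leg 4: heading 39.1°; drift +8.3° → track 47.4°, groundspeed 100.3 kt
Leg 5: heading 219.7°; drift -9.7° → track 210.0°, groundspeed 85.0 kt
Leg 6: heading 248.8°; drift -6.4° → track 242.4°, groundspeed 78.3 kt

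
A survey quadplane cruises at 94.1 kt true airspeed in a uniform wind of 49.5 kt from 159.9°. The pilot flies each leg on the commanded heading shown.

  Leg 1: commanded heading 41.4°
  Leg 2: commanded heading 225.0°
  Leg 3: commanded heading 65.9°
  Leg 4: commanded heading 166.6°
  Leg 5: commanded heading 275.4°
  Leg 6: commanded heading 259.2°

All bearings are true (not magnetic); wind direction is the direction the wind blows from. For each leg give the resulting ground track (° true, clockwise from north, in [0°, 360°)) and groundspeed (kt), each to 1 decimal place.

Leg 1: heading 41.4°; drift -20.3° → track 21.1°, groundspeed 125.5 kt
Leg 2: heading 225.0°; drift +31.5° → track 256.5°, groundspeed 85.9 kt
Leg 3: heading 65.9°; drift -26.8° → track 39.1°, groundspeed 109.3 kt
Leg 4: heading 166.6°; drift +7.3° → track 173.9°, groundspeed 45.3 kt
Leg 5: heading 275.4°; drift +21.2° → track 296.6°, groundspeed 123.8 kt
Leg 6: heading 259.2°; drift +25.6° → track 284.8°, groundspeed 113.2 kt

Leg 1: track=21.1°, groundspeed=125.5 kt
Leg 2: track=256.5°, groundspeed=85.9 kt
Leg 3: track=39.1°, groundspeed=109.3 kt
Leg 4: track=173.9°, groundspeed=45.3 kt
Leg 5: track=296.6°, groundspeed=123.8 kt
Leg 6: track=284.8°, groundspeed=113.2 kt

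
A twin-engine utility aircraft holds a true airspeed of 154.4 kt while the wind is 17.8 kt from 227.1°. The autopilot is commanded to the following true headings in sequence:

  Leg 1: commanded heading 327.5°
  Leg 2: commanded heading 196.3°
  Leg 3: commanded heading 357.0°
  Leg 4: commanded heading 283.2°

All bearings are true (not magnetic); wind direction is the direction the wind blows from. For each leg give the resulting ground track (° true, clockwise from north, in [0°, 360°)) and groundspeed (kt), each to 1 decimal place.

Leg 1: heading 327.5°; drift +6.3° → track 333.8°, groundspeed 158.6 kt
Leg 2: heading 196.3°; drift -3.7° → track 192.6°, groundspeed 139.4 kt
Leg 3: heading 357.0°; drift +4.7° → track 1.7°, groundspeed 166.4 kt
Leg 4: heading 283.2°; drift +5.8° → track 289.0°, groundspeed 145.2 kt

Leg 1: track=333.8°, groundspeed=158.6 kt
Leg 2: track=192.6°, groundspeed=139.4 kt
Leg 3: track=1.7°, groundspeed=166.4 kt
Leg 4: track=289.0°, groundspeed=145.2 kt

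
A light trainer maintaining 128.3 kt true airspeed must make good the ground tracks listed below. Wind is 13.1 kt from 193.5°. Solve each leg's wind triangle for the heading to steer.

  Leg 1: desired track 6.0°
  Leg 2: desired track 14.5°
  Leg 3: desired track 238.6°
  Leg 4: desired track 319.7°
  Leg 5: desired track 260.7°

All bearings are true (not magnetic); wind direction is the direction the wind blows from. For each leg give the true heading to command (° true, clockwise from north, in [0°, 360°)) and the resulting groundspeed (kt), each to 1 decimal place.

Leg 1: desired track 6.0°; wind correction -0.8° → command heading 5.2°, groundspeed 141.3 kt
Leg 2: desired track 14.5°; wind correction +0.1° → command heading 14.6°, groundspeed 141.4 kt
Leg 3: desired track 238.6°; wind correction -4.1° → command heading 234.5°, groundspeed 118.7 kt
Leg 4: desired track 319.7°; wind correction -4.7° → command heading 315.0°, groundspeed 135.6 kt
Leg 5: desired track 260.7°; wind correction -5.4° → command heading 255.3°, groundspeed 122.7 kt

Leg 1: heading=5.2°, groundspeed=141.3 kt
Leg 2: heading=14.6°, groundspeed=141.4 kt
Leg 3: heading=234.5°, groundspeed=118.7 kt
Leg 4: heading=315.0°, groundspeed=135.6 kt
Leg 5: heading=255.3°, groundspeed=122.7 kt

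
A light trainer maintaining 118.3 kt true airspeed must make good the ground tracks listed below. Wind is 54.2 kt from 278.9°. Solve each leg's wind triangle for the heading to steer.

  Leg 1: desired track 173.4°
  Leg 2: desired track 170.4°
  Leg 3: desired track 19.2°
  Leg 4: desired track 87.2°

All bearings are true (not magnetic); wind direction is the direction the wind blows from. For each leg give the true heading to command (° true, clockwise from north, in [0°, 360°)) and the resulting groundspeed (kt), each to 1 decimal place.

Leg 1: desired track 173.4°; wind correction +26.2° → command heading 199.6°, groundspeed 120.6 kt
Leg 2: desired track 170.4°; wind correction +25.8° → command heading 196.2°, groundspeed 123.7 kt
Leg 3: desired track 19.2°; wind correction -26.8° → command heading 352.4°, groundspeed 115.3 kt
Leg 4: desired track 87.2°; wind correction -5.3° → command heading 81.9°, groundspeed 170.9 kt

Leg 1: heading=199.6°, groundspeed=120.6 kt
Leg 2: heading=196.2°, groundspeed=123.7 kt
Leg 3: heading=352.4°, groundspeed=115.3 kt
Leg 4: heading=81.9°, groundspeed=170.9 kt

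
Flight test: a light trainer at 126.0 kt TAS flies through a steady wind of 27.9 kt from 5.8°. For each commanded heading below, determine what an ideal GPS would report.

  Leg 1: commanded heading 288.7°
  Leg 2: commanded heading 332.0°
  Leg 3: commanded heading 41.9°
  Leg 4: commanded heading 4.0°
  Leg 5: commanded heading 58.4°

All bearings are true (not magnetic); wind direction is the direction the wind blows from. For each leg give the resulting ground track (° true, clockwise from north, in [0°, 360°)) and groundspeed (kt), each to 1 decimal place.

Leg 1: track=275.9°, groundspeed=122.8 kt
Leg 2: track=323.4°, groundspeed=104.0 kt
Leg 3: track=50.9°, groundspeed=104.8 kt
Leg 4: track=3.5°, groundspeed=98.1 kt
Leg 5: track=69.9°, groundspeed=111.3 kt

Leg 1: heading 288.7°; drift -12.8° → track 275.9°, groundspeed 122.8 kt
Leg 2: heading 332.0°; drift -8.6° → track 323.4°, groundspeed 104.0 kt
Leg 3: heading 41.9°; drift +9.0° → track 50.9°, groundspeed 104.8 kt
Leg 4: heading 4.0°; drift -0.5° → track 3.5°, groundspeed 98.1 kt
Leg 5: heading 58.4°; drift +11.5° → track 69.9°, groundspeed 111.3 kt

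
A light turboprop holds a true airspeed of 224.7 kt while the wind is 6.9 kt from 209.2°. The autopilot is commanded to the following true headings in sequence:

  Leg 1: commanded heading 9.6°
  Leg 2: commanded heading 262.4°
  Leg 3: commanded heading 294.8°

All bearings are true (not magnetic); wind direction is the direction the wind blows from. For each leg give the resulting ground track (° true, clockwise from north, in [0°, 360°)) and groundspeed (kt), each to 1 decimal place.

Leg 1: track=10.2°, groundspeed=231.2 kt
Leg 2: track=263.8°, groundspeed=220.6 kt
Leg 3: track=296.6°, groundspeed=224.3 kt

Leg 1: heading 9.6°; drift +0.6° → track 10.2°, groundspeed 231.2 kt
Leg 2: heading 262.4°; drift +1.4° → track 263.8°, groundspeed 220.6 kt
Leg 3: heading 294.8°; drift +1.8° → track 296.6°, groundspeed 224.3 kt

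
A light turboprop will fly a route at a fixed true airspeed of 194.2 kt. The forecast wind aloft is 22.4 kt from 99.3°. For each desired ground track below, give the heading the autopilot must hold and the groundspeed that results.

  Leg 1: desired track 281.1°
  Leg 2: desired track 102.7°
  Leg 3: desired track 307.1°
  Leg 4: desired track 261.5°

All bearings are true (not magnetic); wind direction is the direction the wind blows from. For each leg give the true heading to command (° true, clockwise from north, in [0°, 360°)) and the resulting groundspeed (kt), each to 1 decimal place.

Leg 1: desired track 281.1°; wind correction +0.2° → command heading 281.3°, groundspeed 216.6 kt
Leg 2: desired track 102.7°; wind correction -0.4° → command heading 102.3°, groundspeed 171.8 kt
Leg 3: desired track 307.1°; wind correction +3.1° → command heading 310.2°, groundspeed 213.7 kt
Leg 4: desired track 261.5°; wind correction -2.0° → command heading 259.5°, groundspeed 215.4 kt

Leg 1: heading=281.3°, groundspeed=216.6 kt
Leg 2: heading=102.3°, groundspeed=171.8 kt
Leg 3: heading=310.2°, groundspeed=213.7 kt
Leg 4: heading=259.5°, groundspeed=215.4 kt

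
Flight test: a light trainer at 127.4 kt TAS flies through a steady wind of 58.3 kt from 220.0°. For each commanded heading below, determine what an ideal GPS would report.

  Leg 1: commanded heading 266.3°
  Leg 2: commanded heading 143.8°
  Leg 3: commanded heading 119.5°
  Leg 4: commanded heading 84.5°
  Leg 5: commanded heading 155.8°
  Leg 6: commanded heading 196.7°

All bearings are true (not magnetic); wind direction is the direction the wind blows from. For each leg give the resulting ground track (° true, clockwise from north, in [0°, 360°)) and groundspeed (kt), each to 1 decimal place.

Leg 1: track=292.1°, groundspeed=96.8 kt
Leg 2: track=117.3°, groundspeed=126.8 kt
Leg 3: track=96.9°, groundspeed=149.5 kt
Leg 4: track=70.9°, groundspeed=173.9 kt
Leg 5: track=128.6°, groundspeed=114.7 kt
Leg 6: track=179.4°, groundspeed=77.4 kt

Leg 1: heading 266.3°; drift +25.8° → track 292.1°, groundspeed 96.8 kt
Leg 2: heading 143.8°; drift -26.5° → track 117.3°, groundspeed 126.8 kt
Leg 3: heading 119.5°; drift -22.6° → track 96.9°, groundspeed 149.5 kt
Leg 4: heading 84.5°; drift -13.6° → track 70.9°, groundspeed 173.9 kt
Leg 5: heading 155.8°; drift -27.2° → track 128.6°, groundspeed 114.7 kt
Leg 6: heading 196.7°; drift -17.3° → track 179.4°, groundspeed 77.4 kt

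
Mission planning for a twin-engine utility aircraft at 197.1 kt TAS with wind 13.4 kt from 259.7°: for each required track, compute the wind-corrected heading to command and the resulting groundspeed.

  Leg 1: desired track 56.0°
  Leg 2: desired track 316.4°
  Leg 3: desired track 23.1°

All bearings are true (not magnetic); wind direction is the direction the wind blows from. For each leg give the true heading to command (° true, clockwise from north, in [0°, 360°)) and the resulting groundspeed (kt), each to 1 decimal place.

Leg 1: desired track 56.0°; wind correction -1.6° → command heading 54.4°, groundspeed 209.3 kt
Leg 2: desired track 316.4°; wind correction -3.3° → command heading 313.1°, groundspeed 189.4 kt
Leg 3: desired track 23.1°; wind correction -3.3° → command heading 19.8°, groundspeed 204.2 kt

Leg 1: heading=54.4°, groundspeed=209.3 kt
Leg 2: heading=313.1°, groundspeed=189.4 kt
Leg 3: heading=19.8°, groundspeed=204.2 kt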